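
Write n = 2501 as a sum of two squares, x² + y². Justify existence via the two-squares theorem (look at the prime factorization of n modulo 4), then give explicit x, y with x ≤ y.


Step 1: Factor n = 2501 = 41 · 61.
Step 2: Check the mod-4 condition on each prime factor: 41 ≡ 1 (mod 4), exponent 1; 61 ≡ 1 (mod 4), exponent 1.
All primes ≡ 3 (mod 4) appear to even exponent (or don't appear), so by the two-squares theorem n IS expressible as a sum of two squares.
Step 3: Build a representation. Here n = 41 · 61 is a product of primes ≡ 1 (mod 4). Each prime p ≡ 1 (mod 4) is itself a sum of two squares; find a² by testing p − a² for a perfect square:
  41: 41 − 1² = 40, 41 − 2² = 37, 41 − 3² = 32, 41 − 4² = 25 = 5² ⇒ 41 = 4² + 5².
  61: 61 − 1² = 60, 61 − 2² = 57, 61 − 3² = 52, 61 − 4² = 45, 61 − 5² = 36 = 6² ⇒ 61 = 5² + 6².
  Combine using the Brahmagupta–Fibonacci identity (a² + b²)(c² + d²) = (ac − bd)² + (ad + bc)² = (ac + bd)² + (ad − bc)²:
  41 · 61 = 2501: from (4² + 5²)(5² + 6²), take (4·5 − 5·6, 4·6 + 5·5) = (20 − 30, 24 + 25) = (-10, 49); dropping signs (only squares matter) gives (10, 49); check 10² + 49² = 100 + 2401 = 2501 ✓.
Step 4: Order so x ≤ y and verify: 10² + 49² = 100 + 2401 = 2501 = n. ✓

n = 2501 = 10² + 49² (one valid representation with x ≤ y).


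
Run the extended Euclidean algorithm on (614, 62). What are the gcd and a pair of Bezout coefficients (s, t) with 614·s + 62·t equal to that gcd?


Euclidean algorithm on (614, 62) — divide until remainder is 0:
  614 = 9 · 62 + 56
  62 = 1 · 56 + 6
  56 = 9 · 6 + 2
  6 = 3 · 2 + 0
gcd(614, 62) = 2.
Track Bezout coefficients alongside the remainders: start with r₀ = 614 = a·1 + b·0 (s = 1, t = 0) and r₁ = 62 = a·0 + b·1 (s = 0, t = 1); each new remainder r_{k+1} = r_{k-1} − q_k·r_k inherits s_{k+1} = s_{k-1} − q_k·s_k, t_{k+1} = t_{k-1} − q_k·t_k, so r_k = a·s_k + b·t_k at every step:
  q = 9: r = 56, s = 1 − 9·0 = 1, t = 0 − 9·1 = -9  (check: 614·1 + 62·(-9) = 56)
  q = 1: r = 6, s = 0 − 1·1 = -1, t = 1 − 1·(-9) = 10  (check: 614·(-1) + 62·10 = 6)
  q = 9: r = 2, s = 1 − 9·(-1) = 10, t = -9 − 9·10 = -99  (check: 614·10 + 62·(-99) = 2)
The row with r = 2 (the gcd) gives the Bezout coefficients s = 10, t = -99.
Result: 614 · (10) + 62 · (-99) = 2.

gcd(614, 62) = 2; s = 10, t = -99 (check: 614·10 + 62·(-99) = 2).


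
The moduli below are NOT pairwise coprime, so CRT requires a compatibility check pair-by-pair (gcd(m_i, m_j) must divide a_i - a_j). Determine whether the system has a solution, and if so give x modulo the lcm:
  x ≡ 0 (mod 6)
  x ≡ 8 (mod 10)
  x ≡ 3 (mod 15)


Moduli 6, 10, 15 are not pairwise coprime, so CRT works modulo lcm(m_i) when all pairwise compatibility conditions hold.
Pairwise compatibility: gcd(m_i, m_j) must divide a_i - a_j for every pair.
Merge one congruence at a time:
  Start: x ≡ 0 (mod 6).
  Combine with x ≡ 8 (mod 10): gcd(6, 10) = 2; 8 - 0 = 8, which IS divisible by 2, so compatible.
    Write x = 0 + 6·t and substitute into x ≡ 8 (mod 10): 6·t ≡ 8 − 0 = 8 (mod 10).
    Divide the congruence (and modulus) by g = 2: 3·t ≡ 4 (mod 5).
    The inverse of 3 mod 5 is 2 (since 3·2 = 6 = 1·5 + 1), so t ≡ 2·4 = 8 ≡ 3 (mod 5).
    Then x = 0 + 6·3 = 18, valid modulo lcm(6, 10) = 30: x ≡ 18 (mod 30).
  Combine with x ≡ 3 (mod 15): gcd(30, 15) = 15; 3 - 18 = -15, which IS divisible by 15, so compatible.
    Write x = 18 + 30·t and substitute into x ≡ 3 (mod 15): 30·t ≡ 3 − 18 = -15 (mod 15).
    Divide the congruence (and modulus) by g = 15: 2·t ≡ -1 (mod 1).
    Modulo 1 every t works; take t = 0.
    Then x = 18 + 30·0 = 18, valid modulo lcm(30, 15) = 30: x ≡ 18 (mod 30).
Verify: 18 mod 6 = 0, 18 mod 10 = 8, 18 mod 15 = 3.

x ≡ 18 (mod 30).


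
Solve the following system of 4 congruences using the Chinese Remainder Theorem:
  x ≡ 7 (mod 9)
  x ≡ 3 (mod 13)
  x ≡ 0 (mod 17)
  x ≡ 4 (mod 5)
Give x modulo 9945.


Product of moduli M = 9 · 13 · 17 · 5 = 9945.
Merge one congruence at a time:
  Start: x ≡ 7 (mod 9).
  Combine with x ≡ 3 (mod 13); new modulus lcm = 117.
    Write x = 7 + 9·t and substitute into x ≡ 3 (mod 13): 9·t ≡ 3 − 7 = -4 (mod 13).
    Reduce coefficients mod 13: 9·t ≡ 9 (mod 13).
    The inverse of 9 mod 13 is 3 (since 9·3 = 27 = 2·13 + 1), so t ≡ 3·9 = 27 ≡ 1 (mod 13).
    Then x = 7 + 9·1 = 16, valid modulo lcm(9, 13) = 117: x ≡ 16 (mod 117).
  Combine with x ≡ 0 (mod 17); new modulus lcm = 1989.
    Write x = 16 + 117·t and substitute into x ≡ 0 (mod 17): 117·t ≡ 0 − 16 = -16 (mod 17).
    Reduce coefficients mod 17: 15·t ≡ 1 (mod 17).
    The inverse of 15 mod 17 is 8 (since 15·8 = 120 = 7·17 + 1), so t ≡ 8·1 = 8 ≡ 8 (mod 17).
    Then x = 16 + 117·8 = 952, valid modulo lcm(117, 17) = 1989: x ≡ 952 (mod 1989).
  Combine with x ≡ 4 (mod 5); new modulus lcm = 9945.
    Write x = 952 + 1989·t and substitute into x ≡ 4 (mod 5): 1989·t ≡ 4 − 952 = -948 (mod 5).
    Reduce coefficients mod 5: 4·t ≡ 2 (mod 5).
    The inverse of 4 mod 5 is 4 (since 4·4 = 16 = 3·5 + 1), so t ≡ 4·2 = 8 ≡ 3 (mod 5).
    Then x = 952 + 1989·3 = 6919, valid modulo lcm(1989, 5) = 9945: x ≡ 6919 (mod 9945).
Verify against each original: 6919 mod 9 = 7, 6919 mod 13 = 3, 6919 mod 17 = 0, 6919 mod 5 = 4.

x ≡ 6919 (mod 9945).


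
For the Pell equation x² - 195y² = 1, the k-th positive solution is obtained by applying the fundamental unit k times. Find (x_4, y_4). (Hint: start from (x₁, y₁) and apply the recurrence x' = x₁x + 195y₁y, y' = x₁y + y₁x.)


Step 1: Find the fundamental solution (x₁, y₁) of x² - 195y² = 1.
  Expand √195 as a continued fraction. a₀ = ⌊√195⌋ = 13; iterate m_{k+1} = d_k·a_k − m_k, d_{k+1} = (195 − m_{k+1}²)/d_k, a_{k+1} = ⌊(a₀ + m_{k+1})/d_{k+1}⌋ (starting m₀ = 0, d₀ = 1), with convergents p_k = a_k·p_{k-1} + p_{k-2}, q_k = a_k·q_{k-1} + q_{k-2} (p₋₁ = 1, q₋₁ = 0):
  k = 0: a₀ = 13; p₀/q₀ = 13/1; p₀² − 195·q₀² = 169 − 195 = -26.
  k = 1: m = 13, d = 26, a = ⌊(13 + 13)/26⌋ = 1; p/q = (1·13 + 1)/(1·1 + 0) = 14/1; p² − 195·q² = 196 − 195 = 1.
  The first convergent with p² − 195·q² = 1 gives the fundamental solution (x₁, y₁) = (14, 1).
Step 2: Apply the recurrence (x_{n+1}, y_{n+1}) = (x₁x_n + 195y₁y_n, x₁y_n + y₁x_n) repeatedly.
  From (x_1, y_1) = (14, 1): x_2 = 14·14 + 195·1·1 = 391; y_2 = 14·1 + 1·14 = 28.
  From (x_2, y_2) = (391, 28): x_3 = 14·391 + 195·1·28 = 10934; y_3 = 14·28 + 1·391 = 783.
  From (x_3, y_3) = (10934, 783): x_4 = 14·10934 + 195·1·783 = 305761; y_4 = 14·783 + 1·10934 = 21896.
Step 3: Verify x_4² - 195·y_4² = 93489789121 - 93489789120 = 1 (should be 1). ✓

(x_1, y_1) = (14, 1); (x_4, y_4) = (305761, 21896).


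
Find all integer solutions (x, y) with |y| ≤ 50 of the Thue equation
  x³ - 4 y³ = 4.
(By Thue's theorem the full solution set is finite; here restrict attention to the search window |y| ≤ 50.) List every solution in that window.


The equation is x³ - 4y³ = 4. For fixed y, x³ = 4·y³ + 4, so a solution requires the RHS to be a perfect cube.
Strategy: iterate y from -50 to 50, compute RHS = 4·y³ + 4, and check whether it is a (positive or negative) perfect cube.
Check small values of y:
  y = 0: RHS = 4 is not a perfect cube.
  y = 1: RHS = 8 = (2)³ ⇒ x = 2 works.
  y = -1: RHS = 0 = (0)³ ⇒ x = 0 works.
  y = 2: RHS = 36 is not a perfect cube.
  y = -2: RHS = -28 is not a perfect cube.
  y = 3: RHS = 112 is not a perfect cube.
  y = -3: RHS = -104 is not a perfect cube.
Continuing the search up to |y| = 50 finds no further solutions beyond those listed.
Collected solutions: (0, -1), (2, 1).

Solutions (with |y| ≤ 50): (0, -1), (2, 1).


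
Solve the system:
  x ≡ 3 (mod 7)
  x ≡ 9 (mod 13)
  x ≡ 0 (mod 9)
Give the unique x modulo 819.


Moduli 7, 13, 9 are pairwise coprime; by CRT there is a unique solution modulo M = 7 · 13 · 9 = 819.
Solve pairwise, accumulating the modulus:
  Start with x ≡ 3 (mod 7).
  Combine with x ≡ 9 (mod 13): since gcd(7, 13) = 1, we get a unique residue mod 91.
    Write x = 3 + 7·t and substitute into x ≡ 9 (mod 13): 7·t ≡ 9 − 3 = 6 (mod 13).
    The inverse of 7 mod 13 is 2 (since 7·2 = 14 = 1·13 + 1), so t ≡ 2·6 = 12 ≡ 12 (mod 13).
    Then x = 3 + 7·12 = 87, valid modulo lcm(7, 13) = 91: x ≡ 87 (mod 91).
  Combine with x ≡ 0 (mod 9): since gcd(91, 9) = 1, we get a unique residue mod 819.
    Write x = 87 + 91·t and substitute into x ≡ 0 (mod 9): 91·t ≡ 0 − 87 = -87 (mod 9).
    Reduce coefficients mod 9: 1·t ≡ 3 (mod 9).
    So t ≡ 3 (mod 9).
    Then x = 87 + 91·3 = 360, valid modulo lcm(91, 9) = 819: x ≡ 360 (mod 819).
Verify: 360 mod 7 = 3 ✓, 360 mod 13 = 9 ✓, 360 mod 9 = 0 ✓.

x ≡ 360 (mod 819).


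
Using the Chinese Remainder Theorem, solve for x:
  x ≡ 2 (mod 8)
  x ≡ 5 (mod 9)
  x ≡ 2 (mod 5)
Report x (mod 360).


Moduli 8, 9, 5 are pairwise coprime; by CRT there is a unique solution modulo M = 8 · 9 · 5 = 360.
Solve pairwise, accumulating the modulus:
  Start with x ≡ 2 (mod 8).
  Combine with x ≡ 5 (mod 9): since gcd(8, 9) = 1, we get a unique residue mod 72.
    Write x = 2 + 8·t and substitute into x ≡ 5 (mod 9): 8·t ≡ 5 − 2 = 3 (mod 9).
    The inverse of 8 mod 9 is 8 (since 8·8 = 64 = 7·9 + 1), so t ≡ 8·3 = 24 ≡ 6 (mod 9).
    Then x = 2 + 8·6 = 50, valid modulo lcm(8, 9) = 72: x ≡ 50 (mod 72).
  Combine with x ≡ 2 (mod 5): since gcd(72, 5) = 1, we get a unique residue mod 360.
    Write x = 50 + 72·t and substitute into x ≡ 2 (mod 5): 72·t ≡ 2 − 50 = -48 (mod 5).
    Reduce coefficients mod 5: 2·t ≡ 2 (mod 5).
    The inverse of 2 mod 5 is 3 (since 2·3 = 6 = 1·5 + 1), so t ≡ 3·2 = 6 ≡ 1 (mod 5).
    Then x = 50 + 72·1 = 122, valid modulo lcm(72, 5) = 360: x ≡ 122 (mod 360).
Verify: 122 mod 8 = 2 ✓, 122 mod 9 = 5 ✓, 122 mod 5 = 2 ✓.

x ≡ 122 (mod 360).


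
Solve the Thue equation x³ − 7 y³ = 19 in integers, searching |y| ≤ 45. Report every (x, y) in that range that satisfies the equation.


The equation is x³ - 7y³ = 19. For fixed y, x³ = 7·y³ + 19, so a solution requires the RHS to be a perfect cube.
Strategy: iterate y from -45 to 45, compute RHS = 7·y³ + 19, and check whether it is a (positive or negative) perfect cube.
Check small values of y:
  y = 0: RHS = 19 is not a perfect cube.
  y = 1: RHS = 26 is not a perfect cube.
  y = -1: RHS = 12 is not a perfect cube.
  y = 2: RHS = 75 is not a perfect cube.
  y = -2: RHS = -37 is not a perfect cube.
  y = 3: RHS = 208 is not a perfect cube.
  y = -3: RHS = -170 is not a perfect cube.
Continuing the search up to |y| = 45 finds no solutions either.
No (x, y) in the scanned range satisfies the equation.

No integer solutions with |y| ≤ 45.


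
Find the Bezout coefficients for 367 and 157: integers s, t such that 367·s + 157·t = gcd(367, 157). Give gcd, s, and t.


Euclidean algorithm on (367, 157) — divide until remainder is 0:
  367 = 2 · 157 + 53
  157 = 2 · 53 + 51
  53 = 1 · 51 + 2
  51 = 25 · 2 + 1
  2 = 2 · 1 + 0
gcd(367, 157) = 1.
Track Bezout coefficients alongside the remainders: start with r₀ = 367 = a·1 + b·0 (s = 1, t = 0) and r₁ = 157 = a·0 + b·1 (s = 0, t = 1); each new remainder r_{k+1} = r_{k-1} − q_k·r_k inherits s_{k+1} = s_{k-1} − q_k·s_k, t_{k+1} = t_{k-1} − q_k·t_k, so r_k = a·s_k + b·t_k at every step:
  q = 2: r = 53, s = 1 − 2·0 = 1, t = 0 − 2·1 = -2  (check: 367·1 + 157·(-2) = 53)
  q = 2: r = 51, s = 0 − 2·1 = -2, t = 1 − 2·(-2) = 5  (check: 367·(-2) + 157·5 = 51)
  q = 1: r = 2, s = 1 − 1·(-2) = 3, t = -2 − 1·5 = -7  (check: 367·3 + 157·(-7) = 2)
  q = 25: r = 1, s = -2 − 25·3 = -77, t = 5 − 25·(-7) = 180  (check: 367·(-77) + 157·180 = 1)
The row with r = 1 (the gcd) gives the Bezout coefficients s = -77, t = 180.
Result: 367 · (-77) + 157 · (180) = 1.

gcd(367, 157) = 1; s = -77, t = 180 (check: 367·(-77) + 157·180 = 1).


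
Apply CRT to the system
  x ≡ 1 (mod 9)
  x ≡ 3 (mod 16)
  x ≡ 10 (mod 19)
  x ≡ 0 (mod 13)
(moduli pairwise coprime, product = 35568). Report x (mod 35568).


Product of moduli M = 9 · 16 · 19 · 13 = 35568.
Merge one congruence at a time:
  Start: x ≡ 1 (mod 9).
  Combine with x ≡ 3 (mod 16); new modulus lcm = 144.
    Write x = 1 + 9·t and substitute into x ≡ 3 (mod 16): 9·t ≡ 3 − 1 = 2 (mod 16).
    The inverse of 9 mod 16 is 9 (since 9·9 = 81 = 5·16 + 1), so t ≡ 9·2 = 18 ≡ 2 (mod 16).
    Then x = 1 + 9·2 = 19, valid modulo lcm(9, 16) = 144: x ≡ 19 (mod 144).
  Combine with x ≡ 10 (mod 19); new modulus lcm = 2736.
    Write x = 19 + 144·t and substitute into x ≡ 10 (mod 19): 144·t ≡ 10 − 19 = -9 (mod 19).
    Reduce coefficients mod 19: 11·t ≡ 10 (mod 19).
    The inverse of 11 mod 19 is 7 (since 11·7 = 77 = 4·19 + 1), so t ≡ 7·10 = 70 ≡ 13 (mod 19).
    Then x = 19 + 144·13 = 1891, valid modulo lcm(144, 19) = 2736: x ≡ 1891 (mod 2736).
  Combine with x ≡ 0 (mod 13); new modulus lcm = 35568.
    Write x = 1891 + 2736·t and substitute into x ≡ 0 (mod 13): 2736·t ≡ 0 − 1891 = -1891 (mod 13).
    Reduce coefficients mod 13: 6·t ≡ 7 (mod 13).
    The inverse of 6 mod 13 is 11 (since 6·11 = 66 = 5·13 + 1), so t ≡ 11·7 = 77 ≡ 12 (mod 13).
    Then x = 1891 + 2736·12 = 34723, valid modulo lcm(2736, 13) = 35568: x ≡ 34723 (mod 35568).
Verify against each original: 34723 mod 9 = 1, 34723 mod 16 = 3, 34723 mod 19 = 10, 34723 mod 13 = 0.

x ≡ 34723 (mod 35568).


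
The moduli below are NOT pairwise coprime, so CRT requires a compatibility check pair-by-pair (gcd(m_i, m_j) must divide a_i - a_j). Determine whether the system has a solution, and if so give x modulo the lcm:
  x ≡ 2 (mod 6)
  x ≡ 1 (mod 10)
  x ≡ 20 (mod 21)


Moduli 6, 10, 21 are not pairwise coprime, so CRT works modulo lcm(m_i) when all pairwise compatibility conditions hold.
Pairwise compatibility: gcd(m_i, m_j) must divide a_i - a_j for every pair.
Merge one congruence at a time:
  Start: x ≡ 2 (mod 6).
  Combine with x ≡ 1 (mod 10): gcd(6, 10) = 2, and 1 - 2 = -1 is NOT divisible by 2.
    ⇒ system is inconsistent (no integer solution).

No solution (the system is inconsistent).


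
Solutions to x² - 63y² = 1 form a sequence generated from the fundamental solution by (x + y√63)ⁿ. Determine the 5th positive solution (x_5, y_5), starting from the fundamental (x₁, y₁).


Step 1: Find the fundamental solution (x₁, y₁) of x² - 63y² = 1.
  Expand √63 as a continued fraction. a₀ = ⌊√63⌋ = 7; iterate m_{k+1} = d_k·a_k − m_k, d_{k+1} = (63 − m_{k+1}²)/d_k, a_{k+1} = ⌊(a₀ + m_{k+1})/d_{k+1}⌋ (starting m₀ = 0, d₀ = 1), with convergents p_k = a_k·p_{k-1} + p_{k-2}, q_k = a_k·q_{k-1} + q_{k-2} (p₋₁ = 1, q₋₁ = 0):
  k = 0: a₀ = 7; p₀/q₀ = 7/1; p₀² − 63·q₀² = 49 − 63 = -14.
  k = 1: m = 7, d = 14, a = ⌊(7 + 7)/14⌋ = 1; p/q = (1·7 + 1)/(1·1 + 0) = 8/1; p² − 63·q² = 64 − 63 = 1.
  The first convergent with p² − 63·q² = 1 gives the fundamental solution (x₁, y₁) = (8, 1).
Step 2: Apply the recurrence (x_{n+1}, y_{n+1}) = (x₁x_n + 63y₁y_n, x₁y_n + y₁x_n) repeatedly.
  From (x_1, y_1) = (8, 1): x_2 = 8·8 + 63·1·1 = 127; y_2 = 8·1 + 1·8 = 16.
  From (x_2, y_2) = (127, 16): x_3 = 8·127 + 63·1·16 = 2024; y_3 = 8·16 + 1·127 = 255.
  From (x_3, y_3) = (2024, 255): x_4 = 8·2024 + 63·1·255 = 32257; y_4 = 8·255 + 1·2024 = 4064.
  From (x_4, y_4) = (32257, 4064): x_5 = 8·32257 + 63·1·4064 = 514088; y_5 = 8·4064 + 1·32257 = 64769.
Step 3: Verify x_5² - 63·y_5² = 264286471744 - 264286471743 = 1 (should be 1). ✓

(x_1, y_1) = (8, 1); (x_5, y_5) = (514088, 64769).


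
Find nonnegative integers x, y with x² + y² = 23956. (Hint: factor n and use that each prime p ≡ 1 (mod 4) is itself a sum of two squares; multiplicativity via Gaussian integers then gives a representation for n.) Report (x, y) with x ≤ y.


Step 1: Factor n = 23956 = 2^2 · 53 · 113.
Step 2: Check the mod-4 condition on each prime factor: 2 = 2 (special); 53 ≡ 1 (mod 4), exponent 1; 113 ≡ 1 (mod 4), exponent 1.
All primes ≡ 3 (mod 4) appear to even exponent (or don't appear), so by the two-squares theorem n IS expressible as a sum of two squares.
Step 3: Build a representation. Group n = k² · m with k = 2 and m = 53 · 113 = 5989 (a product of primes ≡ 1 (mod 4)); a representation of m scales to one of n via (k·x)² + (k·y)² = k²(x² + y²). Each prime p ≡ 1 (mod 4) is itself a sum of two squares; find a² by testing p − a² for a perfect square:
  53: 53 − 1² = 52, 53 − 2² = 49 = 7² ⇒ 53 = 2² + 7².
  113: 113 − 1² = 112, 113 − 2² = 109, 113 − 3² = 104, 113 − 4² = 97, 113 − 5² = 88, 113 − 6² = 77, 113 − 7² = 64 = 8² ⇒ 113 = 7² + 8².
  Combine using the Brahmagupta–Fibonacci identity (a² + b²)(c² + d²) = (ac − bd)² + (ad + bc)² = (ac + bd)² + (ad − bc)²:
  53 · 113 = 5989: from (2² + 7²)(7² + 8²), take (2·7 − 7·8, 2·8 + 7·7) = (14 − 56, 16 + 49) = (-42, 65); dropping signs (only squares matter) gives (42, 65); check 42² + 65² = 1764 + 4225 = 5989 ✓.
  Scale by k = 2: (2·42, 2·65) = (84, 130).
Step 4: Order so x ≤ y and verify: 84² + 130² = 7056 + 16900 = 23956 = n. ✓

n = 23956 = 84² + 130² (one valid representation with x ≤ y).


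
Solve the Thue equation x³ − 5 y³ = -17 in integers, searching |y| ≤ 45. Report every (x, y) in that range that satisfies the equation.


The equation is x³ - 5y³ = -17. For fixed y, x³ = 5·y³ − 17, so a solution requires the RHS to be a perfect cube.
Strategy: iterate y from -45 to 45, compute RHS = 5·y³ − 17, and check whether it is a (positive or negative) perfect cube.
Check small values of y:
  y = 0: RHS = -17 is not a perfect cube.
  y = 1: RHS = -12 is not a perfect cube.
  y = -1: RHS = -22 is not a perfect cube.
  y = 2: RHS = 23 is not a perfect cube.
  y = -2: RHS = -57 is not a perfect cube.
  y = 3: RHS = 118 is not a perfect cube.
  y = -3: RHS = -152 is not a perfect cube.
Continuing the search up to |y| = 45 finds no solutions either.
No (x, y) in the scanned range satisfies the equation.

No integer solutions with |y| ≤ 45.


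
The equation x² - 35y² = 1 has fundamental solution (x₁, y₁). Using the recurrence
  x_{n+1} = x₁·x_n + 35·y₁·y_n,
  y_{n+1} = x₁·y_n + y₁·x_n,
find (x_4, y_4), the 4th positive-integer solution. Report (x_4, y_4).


Step 1: Find the fundamental solution (x₁, y₁) of x² - 35y² = 1.
  Expand √35 as a continued fraction. a₀ = ⌊√35⌋ = 5; iterate m_{k+1} = d_k·a_k − m_k, d_{k+1} = (35 − m_{k+1}²)/d_k, a_{k+1} = ⌊(a₀ + m_{k+1})/d_{k+1}⌋ (starting m₀ = 0, d₀ = 1), with convergents p_k = a_k·p_{k-1} + p_{k-2}, q_k = a_k·q_{k-1} + q_{k-2} (p₋₁ = 1, q₋₁ = 0):
  k = 0: a₀ = 5; p₀/q₀ = 5/1; p₀² − 35·q₀² = 25 − 35 = -10.
  k = 1: m = 5, d = 10, a = ⌊(5 + 5)/10⌋ = 1; p/q = (1·5 + 1)/(1·1 + 0) = 6/1; p² − 35·q² = 36 − 35 = 1.
  The first convergent with p² − 35·q² = 1 gives the fundamental solution (x₁, y₁) = (6, 1).
Step 2: Apply the recurrence (x_{n+1}, y_{n+1}) = (x₁x_n + 35y₁y_n, x₁y_n + y₁x_n) repeatedly.
  From (x_1, y_1) = (6, 1): x_2 = 6·6 + 35·1·1 = 71; y_2 = 6·1 + 1·6 = 12.
  From (x_2, y_2) = (71, 12): x_3 = 6·71 + 35·1·12 = 846; y_3 = 6·12 + 1·71 = 143.
  From (x_3, y_3) = (846, 143): x_4 = 6·846 + 35·1·143 = 10081; y_4 = 6·143 + 1·846 = 1704.
Step 3: Verify x_4² - 35·y_4² = 101626561 - 101626560 = 1 (should be 1). ✓

(x_1, y_1) = (6, 1); (x_4, y_4) = (10081, 1704).


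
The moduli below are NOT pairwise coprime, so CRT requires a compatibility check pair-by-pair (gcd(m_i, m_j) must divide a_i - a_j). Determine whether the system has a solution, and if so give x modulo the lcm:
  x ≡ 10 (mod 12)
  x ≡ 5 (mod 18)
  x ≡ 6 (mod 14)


Moduli 12, 18, 14 are not pairwise coprime, so CRT works modulo lcm(m_i) when all pairwise compatibility conditions hold.
Pairwise compatibility: gcd(m_i, m_j) must divide a_i - a_j for every pair.
Merge one congruence at a time:
  Start: x ≡ 10 (mod 12).
  Combine with x ≡ 5 (mod 18): gcd(12, 18) = 6, and 5 - 10 = -5 is NOT divisible by 6.
    ⇒ system is inconsistent (no integer solution).

No solution (the system is inconsistent).


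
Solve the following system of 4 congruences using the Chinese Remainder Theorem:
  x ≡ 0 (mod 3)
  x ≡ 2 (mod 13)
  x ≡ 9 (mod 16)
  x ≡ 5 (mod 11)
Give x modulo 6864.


Product of moduli M = 3 · 13 · 16 · 11 = 6864.
Merge one congruence at a time:
  Start: x ≡ 0 (mod 3).
  Combine with x ≡ 2 (mod 13); new modulus lcm = 39.
    Write x = 0 + 3·t and substitute into x ≡ 2 (mod 13): 3·t ≡ 2 − 0 = 2 (mod 13).
    The inverse of 3 mod 13 is 9 (since 3·9 = 27 = 2·13 + 1), so t ≡ 9·2 = 18 ≡ 5 (mod 13).
    Then x = 0 + 3·5 = 15, valid modulo lcm(3, 13) = 39: x ≡ 15 (mod 39).
  Combine with x ≡ 9 (mod 16); new modulus lcm = 624.
    Write x = 15 + 39·t and substitute into x ≡ 9 (mod 16): 39·t ≡ 9 − 15 = -6 (mod 16).
    Reduce coefficients mod 16: 7·t ≡ 10 (mod 16).
    The inverse of 7 mod 16 is 7 (since 7·7 = 49 = 3·16 + 1), so t ≡ 7·10 = 70 ≡ 6 (mod 16).
    Then x = 15 + 39·6 = 249, valid modulo lcm(39, 16) = 624: x ≡ 249 (mod 624).
  Combine with x ≡ 5 (mod 11); new modulus lcm = 6864.
    Write x = 249 + 624·t and substitute into x ≡ 5 (mod 11): 624·t ≡ 5 − 249 = -244 (mod 11).
    Reduce coefficients mod 11: 8·t ≡ 9 (mod 11).
    The inverse of 8 mod 11 is 7 (since 8·7 = 56 = 5·11 + 1), so t ≡ 7·9 = 63 ≡ 8 (mod 11).
    Then x = 249 + 624·8 = 5241, valid modulo lcm(624, 11) = 6864: x ≡ 5241 (mod 6864).
Verify against each original: 5241 mod 3 = 0, 5241 mod 13 = 2, 5241 mod 16 = 9, 5241 mod 11 = 5.

x ≡ 5241 (mod 6864).


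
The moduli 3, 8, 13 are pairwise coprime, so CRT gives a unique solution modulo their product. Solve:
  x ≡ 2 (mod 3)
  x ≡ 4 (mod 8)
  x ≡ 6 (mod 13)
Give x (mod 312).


Moduli 3, 8, 13 are pairwise coprime; by CRT there is a unique solution modulo M = 3 · 8 · 13 = 312.
Solve pairwise, accumulating the modulus:
  Start with x ≡ 2 (mod 3).
  Combine with x ≡ 4 (mod 8): since gcd(3, 8) = 1, we get a unique residue mod 24.
    Write x = 2 + 3·t and substitute into x ≡ 4 (mod 8): 3·t ≡ 4 − 2 = 2 (mod 8).
    The inverse of 3 mod 8 is 3 (since 3·3 = 9 = 1·8 + 1), so t ≡ 3·2 = 6 ≡ 6 (mod 8).
    Then x = 2 + 3·6 = 20, valid modulo lcm(3, 8) = 24: x ≡ 20 (mod 24).
  Combine with x ≡ 6 (mod 13): since gcd(24, 13) = 1, we get a unique residue mod 312.
    Write x = 20 + 24·t and substitute into x ≡ 6 (mod 13): 24·t ≡ 6 − 20 = -14 (mod 13).
    Reduce coefficients mod 13: 11·t ≡ 12 (mod 13).
    The inverse of 11 mod 13 is 6 (since 11·6 = 66 = 5·13 + 1), so t ≡ 6·12 = 72 ≡ 7 (mod 13).
    Then x = 20 + 24·7 = 188, valid modulo lcm(24, 13) = 312: x ≡ 188 (mod 312).
Verify: 188 mod 3 = 2 ✓, 188 mod 8 = 4 ✓, 188 mod 13 = 6 ✓.

x ≡ 188 (mod 312).


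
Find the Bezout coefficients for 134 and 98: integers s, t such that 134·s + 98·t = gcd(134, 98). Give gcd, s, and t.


Euclidean algorithm on (134, 98) — divide until remainder is 0:
  134 = 1 · 98 + 36
  98 = 2 · 36 + 26
  36 = 1 · 26 + 10
  26 = 2 · 10 + 6
  10 = 1 · 6 + 4
  6 = 1 · 4 + 2
  4 = 2 · 2 + 0
gcd(134, 98) = 2.
Track Bezout coefficients alongside the remainders: start with r₀ = 134 = a·1 + b·0 (s = 1, t = 0) and r₁ = 98 = a·0 + b·1 (s = 0, t = 1); each new remainder r_{k+1} = r_{k-1} − q_k·r_k inherits s_{k+1} = s_{k-1} − q_k·s_k, t_{k+1} = t_{k-1} − q_k·t_k, so r_k = a·s_k + b·t_k at every step:
  q = 1: r = 36, s = 1 − 1·0 = 1, t = 0 − 1·1 = -1  (check: 134·1 + 98·(-1) = 36)
  q = 2: r = 26, s = 0 − 2·1 = -2, t = 1 − 2·(-1) = 3  (check: 134·(-2) + 98·3 = 26)
  q = 1: r = 10, s = 1 − 1·(-2) = 3, t = -1 − 1·3 = -4  (check: 134·3 + 98·(-4) = 10)
  q = 2: r = 6, s = -2 − 2·3 = -8, t = 3 − 2·(-4) = 11  (check: 134·(-8) + 98·11 = 6)
  q = 1: r = 4, s = 3 − 1·(-8) = 11, t = -4 − 1·11 = -15  (check: 134·11 + 98·(-15) = 4)
  q = 1: r = 2, s = -8 − 1·11 = -19, t = 11 − 1·(-15) = 26  (check: 134·(-19) + 98·26 = 2)
The row with r = 2 (the gcd) gives the Bezout coefficients s = -19, t = 26.
Result: 134 · (-19) + 98 · (26) = 2.

gcd(134, 98) = 2; s = -19, t = 26 (check: 134·(-19) + 98·26 = 2).


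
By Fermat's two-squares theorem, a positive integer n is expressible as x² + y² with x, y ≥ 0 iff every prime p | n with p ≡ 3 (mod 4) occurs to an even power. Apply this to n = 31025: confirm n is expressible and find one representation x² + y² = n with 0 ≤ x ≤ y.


Step 1: Factor n = 31025 = 5^2 · 17 · 73.
Step 2: Check the mod-4 condition on each prime factor: 5 ≡ 1 (mod 4), exponent 2; 17 ≡ 1 (mod 4), exponent 1; 73 ≡ 1 (mod 4), exponent 1.
All primes ≡ 3 (mod 4) appear to even exponent (or don't appear), so by the two-squares theorem n IS expressible as a sum of two squares.
Step 3: Build a representation. Group n = k² · m with k = 5 and m = 17 · 73 = 1241 (a product of primes ≡ 1 (mod 4)); a representation of m scales to one of n via (k·x)² + (k·y)² = k²(x² + y²). Each prime p ≡ 1 (mod 4) is itself a sum of two squares; find a² by testing p − a² for a perfect square:
  17: 17 − 1² = 16 = 4² ⇒ 17 = 1² + 4².
  73: 73 − 1² = 72, 73 − 2² = 69, 73 − 3² = 64 = 8² ⇒ 73 = 3² + 8².
  Combine using the Brahmagupta–Fibonacci identity (a² + b²)(c² + d²) = (ac − bd)² + (ad + bc)² = (ac + bd)² + (ad − bc)²:
  17 · 73 = 1241: from (1² + 4²)(3² + 8²), take (1·3 − 4·8, 1·8 + 4·3) = (3 − 32, 8 + 12) = (-29, 20); dropping signs (only squares matter) gives (29, 20); check 29² + 20² = 841 + 400 = 1241 ✓.
  Scale by k = 5: (5·29, 5·20) = (145, 100).
Step 4: Order so x ≤ y and verify: 100² + 145² = 10000 + 21025 = 31025 = n. ✓

n = 31025 = 100² + 145² (one valid representation with x ≤ y).


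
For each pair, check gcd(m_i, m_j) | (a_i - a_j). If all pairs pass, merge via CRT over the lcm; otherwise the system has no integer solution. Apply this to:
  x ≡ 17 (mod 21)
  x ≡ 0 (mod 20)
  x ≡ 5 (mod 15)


Moduli 21, 20, 15 are not pairwise coprime, so CRT works modulo lcm(m_i) when all pairwise compatibility conditions hold.
Pairwise compatibility: gcd(m_i, m_j) must divide a_i - a_j for every pair.
Merge one congruence at a time:
  Start: x ≡ 17 (mod 21).
  Combine with x ≡ 0 (mod 20): gcd(21, 20) = 1; 0 - 17 = -17, which IS divisible by 1, so compatible.
    Write x = 17 + 21·t and substitute into x ≡ 0 (mod 20): 21·t ≡ 0 − 17 = -17 (mod 20).
    Reduce coefficients mod 20: 1·t ≡ 3 (mod 20).
    So t ≡ 3 (mod 20).
    Then x = 17 + 21·3 = 80, valid modulo lcm(21, 20) = 420: x ≡ 80 (mod 420).
  Combine with x ≡ 5 (mod 15): gcd(420, 15) = 15; 5 - 80 = -75, which IS divisible by 15, so compatible.
    Write x = 80 + 420·t and substitute into x ≡ 5 (mod 15): 420·t ≡ 5 − 80 = -75 (mod 15).
    Divide the congruence (and modulus) by g = 15: 28·t ≡ -5 (mod 1).
    Modulo 1 every t works; take t = 0.
    Then x = 80 + 420·0 = 80, valid modulo lcm(420, 15) = 420: x ≡ 80 (mod 420).
Verify: 80 mod 21 = 17, 80 mod 20 = 0, 80 mod 15 = 5.

x ≡ 80 (mod 420).


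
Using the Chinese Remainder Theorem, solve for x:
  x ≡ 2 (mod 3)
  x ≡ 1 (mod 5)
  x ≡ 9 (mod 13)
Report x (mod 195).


Moduli 3, 5, 13 are pairwise coprime; by CRT there is a unique solution modulo M = 3 · 5 · 13 = 195.
Solve pairwise, accumulating the modulus:
  Start with x ≡ 2 (mod 3).
  Combine with x ≡ 1 (mod 5): since gcd(3, 5) = 1, we get a unique residue mod 15.
    Write x = 2 + 3·t and substitute into x ≡ 1 (mod 5): 3·t ≡ 1 − 2 = -1 (mod 5).
    Reduce coefficients mod 5: 3·t ≡ 4 (mod 5).
    The inverse of 3 mod 5 is 2 (since 3·2 = 6 = 1·5 + 1), so t ≡ 2·4 = 8 ≡ 3 (mod 5).
    Then x = 2 + 3·3 = 11, valid modulo lcm(3, 5) = 15: x ≡ 11 (mod 15).
  Combine with x ≡ 9 (mod 13): since gcd(15, 13) = 1, we get a unique residue mod 195.
    Write x = 11 + 15·t and substitute into x ≡ 9 (mod 13): 15·t ≡ 9 − 11 = -2 (mod 13).
    Reduce coefficients mod 13: 2·t ≡ 11 (mod 13).
    The inverse of 2 mod 13 is 7 (since 2·7 = 14 = 1·13 + 1), so t ≡ 7·11 = 77 ≡ 12 (mod 13).
    Then x = 11 + 15·12 = 191, valid modulo lcm(15, 13) = 195: x ≡ 191 (mod 195).
Verify: 191 mod 3 = 2 ✓, 191 mod 5 = 1 ✓, 191 mod 13 = 9 ✓.

x ≡ 191 (mod 195).


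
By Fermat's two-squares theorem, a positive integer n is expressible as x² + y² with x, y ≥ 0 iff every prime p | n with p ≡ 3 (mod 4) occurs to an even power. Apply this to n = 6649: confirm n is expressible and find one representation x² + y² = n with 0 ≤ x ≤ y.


Step 1: Factor n = 6649 = 61 · 109.
Step 2: Check the mod-4 condition on each prime factor: 61 ≡ 1 (mod 4), exponent 1; 109 ≡ 1 (mod 4), exponent 1.
All primes ≡ 3 (mod 4) appear to even exponent (or don't appear), so by the two-squares theorem n IS expressible as a sum of two squares.
Step 3: Build a representation. Here n = 61 · 109 is a product of primes ≡ 1 (mod 4). Each prime p ≡ 1 (mod 4) is itself a sum of two squares; find a² by testing p − a² for a perfect square:
  61: 61 − 1² = 60, 61 − 2² = 57, 61 − 3² = 52, 61 − 4² = 45, 61 − 5² = 36 = 6² ⇒ 61 = 5² + 6².
  109: 109 − 1² = 108, 109 − 2² = 105, 109 − 3² = 100 = 10² ⇒ 109 = 3² + 10².
  Combine using the Brahmagupta–Fibonacci identity (a² + b²)(c² + d²) = (ac − bd)² + (ad + bc)² = (ac + bd)² + (ad − bc)²:
  61 · 109 = 6649: from (5² + 6²)(3² + 10²), take (5·3 − 6·10, 5·10 + 6·3) = (15 − 60, 50 + 18) = (-45, 68); dropping signs (only squares matter) gives (45, 68); check 45² + 68² = 2025 + 4624 = 6649 ✓.
Step 4: Order so x ≤ y and verify: 45² + 68² = 2025 + 4624 = 6649 = n. ✓

n = 6649 = 45² + 68² (one valid representation with x ≤ y).


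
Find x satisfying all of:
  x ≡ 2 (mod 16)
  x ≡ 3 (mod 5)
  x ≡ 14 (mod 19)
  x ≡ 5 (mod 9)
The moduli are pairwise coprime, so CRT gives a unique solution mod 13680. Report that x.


Product of moduli M = 16 · 5 · 19 · 9 = 13680.
Merge one congruence at a time:
  Start: x ≡ 2 (mod 16).
  Combine with x ≡ 3 (mod 5); new modulus lcm = 80.
    Write x = 2 + 16·t and substitute into x ≡ 3 (mod 5): 16·t ≡ 3 − 2 = 1 (mod 5).
    Reduce coefficients mod 5: 1·t ≡ 1 (mod 5).
    So t ≡ 1 (mod 5).
    Then x = 2 + 16·1 = 18, valid modulo lcm(16, 5) = 80: x ≡ 18 (mod 80).
  Combine with x ≡ 14 (mod 19); new modulus lcm = 1520.
    Write x = 18 + 80·t and substitute into x ≡ 14 (mod 19): 80·t ≡ 14 − 18 = -4 (mod 19).
    Reduce coefficients mod 19: 4·t ≡ 15 (mod 19).
    The inverse of 4 mod 19 is 5 (since 4·5 = 20 = 1·19 + 1), so t ≡ 5·15 = 75 ≡ 18 (mod 19).
    Then x = 18 + 80·18 = 1458, valid modulo lcm(80, 19) = 1520: x ≡ 1458 (mod 1520).
  Combine with x ≡ 5 (mod 9); new modulus lcm = 13680.
    Write x = 1458 + 1520·t and substitute into x ≡ 5 (mod 9): 1520·t ≡ 5 − 1458 = -1453 (mod 9).
    Reduce coefficients mod 9: 8·t ≡ 5 (mod 9).
    The inverse of 8 mod 9 is 8 (since 8·8 = 64 = 7·9 + 1), so t ≡ 8·5 = 40 ≡ 4 (mod 9).
    Then x = 1458 + 1520·4 = 7538, valid modulo lcm(1520, 9) = 13680: x ≡ 7538 (mod 13680).
Verify against each original: 7538 mod 16 = 2, 7538 mod 5 = 3, 7538 mod 19 = 14, 7538 mod 9 = 5.

x ≡ 7538 (mod 13680).


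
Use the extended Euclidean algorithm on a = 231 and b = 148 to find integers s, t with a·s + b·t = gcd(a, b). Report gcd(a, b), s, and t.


Euclidean algorithm on (231, 148) — divide until remainder is 0:
  231 = 1 · 148 + 83
  148 = 1 · 83 + 65
  83 = 1 · 65 + 18
  65 = 3 · 18 + 11
  18 = 1 · 11 + 7
  11 = 1 · 7 + 4
  7 = 1 · 4 + 3
  4 = 1 · 3 + 1
  3 = 3 · 1 + 0
gcd(231, 148) = 1.
Track Bezout coefficients alongside the remainders: start with r₀ = 231 = a·1 + b·0 (s = 1, t = 0) and r₁ = 148 = a·0 + b·1 (s = 0, t = 1); each new remainder r_{k+1} = r_{k-1} − q_k·r_k inherits s_{k+1} = s_{k-1} − q_k·s_k, t_{k+1} = t_{k-1} − q_k·t_k, so r_k = a·s_k + b·t_k at every step:
  q = 1: r = 83, s = 1 − 1·0 = 1, t = 0 − 1·1 = -1  (check: 231·1 + 148·(-1) = 83)
  q = 1: r = 65, s = 0 − 1·1 = -1, t = 1 − 1·(-1) = 2  (check: 231·(-1) + 148·2 = 65)
  q = 1: r = 18, s = 1 − 1·(-1) = 2, t = -1 − 1·2 = -3  (check: 231·2 + 148·(-3) = 18)
  q = 3: r = 11, s = -1 − 3·2 = -7, t = 2 − 3·(-3) = 11  (check: 231·(-7) + 148·11 = 11)
  q = 1: r = 7, s = 2 − 1·(-7) = 9, t = -3 − 1·11 = -14  (check: 231·9 + 148·(-14) = 7)
  q = 1: r = 4, s = -7 − 1·9 = -16, t = 11 − 1·(-14) = 25  (check: 231·(-16) + 148·25 = 4)
  q = 1: r = 3, s = 9 − 1·(-16) = 25, t = -14 − 1·25 = -39  (check: 231·25 + 148·(-39) = 3)
  q = 1: r = 1, s = -16 − 1·25 = -41, t = 25 − 1·(-39) = 64  (check: 231·(-41) + 148·64 = 1)
The row with r = 1 (the gcd) gives the Bezout coefficients s = -41, t = 64.
Result: 231 · (-41) + 148 · (64) = 1.

gcd(231, 148) = 1; s = -41, t = 64 (check: 231·(-41) + 148·64 = 1).


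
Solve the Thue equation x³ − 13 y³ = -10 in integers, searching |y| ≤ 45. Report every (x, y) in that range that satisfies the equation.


The equation is x³ - 13y³ = -10. For fixed y, x³ = 13·y³ − 10, so a solution requires the RHS to be a perfect cube.
Strategy: iterate y from -45 to 45, compute RHS = 13·y³ − 10, and check whether it is a (positive or negative) perfect cube.
Check small values of y:
  y = 0: RHS = -10 is not a perfect cube.
  y = 1: RHS = 3 is not a perfect cube.
  y = -1: RHS = -23 is not a perfect cube.
  y = 2: RHS = 94 is not a perfect cube.
  y = -2: RHS = -114 is not a perfect cube.
  y = 3: RHS = 341 is not a perfect cube.
  y = -3: RHS = -361 is not a perfect cube.
Continuing the search up to |y| = 45 finds no solutions either.
No (x, y) in the scanned range satisfies the equation.

No integer solutions with |y| ≤ 45.


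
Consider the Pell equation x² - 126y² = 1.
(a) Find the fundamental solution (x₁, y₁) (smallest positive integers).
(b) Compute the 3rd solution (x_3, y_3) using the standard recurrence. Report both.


Step 1: Find the fundamental solution (x₁, y₁) of x² - 126y² = 1.
  Expand √126 as a continued fraction. a₀ = ⌊√126⌋ = 11; iterate m_{k+1} = d_k·a_k − m_k, d_{k+1} = (126 − m_{k+1}²)/d_k, a_{k+1} = ⌊(a₀ + m_{k+1})/d_{k+1}⌋ (starting m₀ = 0, d₀ = 1), with convergents p_k = a_k·p_{k-1} + p_{k-2}, q_k = a_k·q_{k-1} + q_{k-2} (p₋₁ = 1, q₋₁ = 0):
  k = 0: a₀ = 11; p₀/q₀ = 11/1; p₀² − 126·q₀² = 121 − 126 = -5.
  k = 1: m = 11, d = 5, a = ⌊(11 + 11)/5⌋ = 4; p/q = (4·11 + 1)/(4·1 + 0) = 45/4; p² − 126·q² = 2025 − 2016 = 9.
  k = 2: m = 9, d = 9, a = ⌊(11 + 9)/9⌋ = 2; p/q = (2·45 + 11)/(2·4 + 1) = 101/9; p² − 126·q² = 10201 − 10206 = -5.
  k = 3: m = 9, d = 5, a = ⌊(11 + 9)/5⌋ = 4; p/q = (4·101 + 45)/(4·9 + 4) = 449/40; p² − 126·q² = 201601 − 201600 = 1.
  The first convergent with p² − 126·q² = 1 gives the fundamental solution (x₁, y₁) = (449, 40).
Step 2: Apply the recurrence (x_{n+1}, y_{n+1}) = (x₁x_n + 126y₁y_n, x₁y_n + y₁x_n) repeatedly.
  From (x_1, y_1) = (449, 40): x_2 = 449·449 + 126·40·40 = 403201; y_2 = 449·40 + 40·449 = 35920.
  From (x_2, y_2) = (403201, 35920): x_3 = 449·403201 + 126·40·35920 = 362074049; y_3 = 449·35920 + 40·403201 = 32256120.
Step 3: Verify x_3² - 126·y_3² = 131097616959254401 - 131097616959254400 = 1 (should be 1). ✓

(x_1, y_1) = (449, 40); (x_3, y_3) = (362074049, 32256120).


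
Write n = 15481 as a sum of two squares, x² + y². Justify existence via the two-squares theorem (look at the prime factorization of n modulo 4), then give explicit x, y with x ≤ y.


Step 1: Factor n = 15481 = 113 · 137.
Step 2: Check the mod-4 condition on each prime factor: 113 ≡ 1 (mod 4), exponent 1; 137 ≡ 1 (mod 4), exponent 1.
All primes ≡ 3 (mod 4) appear to even exponent (or don't appear), so by the two-squares theorem n IS expressible as a sum of two squares.
Step 3: Build a representation. Here n = 113 · 137 is a product of primes ≡ 1 (mod 4). Each prime p ≡ 1 (mod 4) is itself a sum of two squares; find a² by testing p − a² for a perfect square:
  113: 113 − 1² = 112, 113 − 2² = 109, 113 − 3² = 104, 113 − 4² = 97, 113 − 5² = 88, 113 − 6² = 77, 113 − 7² = 64 = 8² ⇒ 113 = 7² + 8².
  137: 137 − 1² = 136, 137 − 2² = 133, 137 − 3² = 128, 137 − 4² = 121 = 11² ⇒ 137 = 4² + 11².
  Combine using the Brahmagupta–Fibonacci identity (a² + b²)(c² + d²) = (ac − bd)² + (ad + bc)² = (ac + bd)² + (ad − bc)²:
  113 · 137 = 15481: from (7² + 8²)(4² + 11²), take (7·4 − 8·11, 7·11 + 8·4) = (28 − 88, 77 + 32) = (-60, 109); dropping signs (only squares matter) gives (60, 109); check 60² + 109² = 3600 + 11881 = 15481 ✓.
Step 4: Order so x ≤ y and verify: 60² + 109² = 3600 + 11881 = 15481 = n. ✓

n = 15481 = 60² + 109² (one valid representation with x ≤ y).


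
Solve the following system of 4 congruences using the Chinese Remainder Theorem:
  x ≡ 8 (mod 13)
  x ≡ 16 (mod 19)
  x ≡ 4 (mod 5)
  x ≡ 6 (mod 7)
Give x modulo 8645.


Product of moduli M = 13 · 19 · 5 · 7 = 8645.
Merge one congruence at a time:
  Start: x ≡ 8 (mod 13).
  Combine with x ≡ 16 (mod 19); new modulus lcm = 247.
    Write x = 8 + 13·t and substitute into x ≡ 16 (mod 19): 13·t ≡ 16 − 8 = 8 (mod 19).
    The inverse of 13 mod 19 is 3 (since 13·3 = 39 = 2·19 + 1), so t ≡ 3·8 = 24 ≡ 5 (mod 19).
    Then x = 8 + 13·5 = 73, valid modulo lcm(13, 19) = 247: x ≡ 73 (mod 247).
  Combine with x ≡ 4 (mod 5); new modulus lcm = 1235.
    Write x = 73 + 247·t and substitute into x ≡ 4 (mod 5): 247·t ≡ 4 − 73 = -69 (mod 5).
    Reduce coefficients mod 5: 2·t ≡ 1 (mod 5).
    The inverse of 2 mod 5 is 3 (since 2·3 = 6 = 1·5 + 1), so t ≡ 3·1 = 3 ≡ 3 (mod 5).
    Then x = 73 + 247·3 = 814, valid modulo lcm(247, 5) = 1235: x ≡ 814 (mod 1235).
  Combine with x ≡ 6 (mod 7); new modulus lcm = 8645.
    Write x = 814 + 1235·t and substitute into x ≡ 6 (mod 7): 1235·t ≡ 6 − 814 = -808 (mod 7).
    Reduce coefficients mod 7: 3·t ≡ 4 (mod 7).
    The inverse of 3 mod 7 is 5 (since 3·5 = 15 = 2·7 + 1), so t ≡ 5·4 = 20 ≡ 6 (mod 7).
    Then x = 814 + 1235·6 = 8224, valid modulo lcm(1235, 7) = 8645: x ≡ 8224 (mod 8645).
Verify against each original: 8224 mod 13 = 8, 8224 mod 19 = 16, 8224 mod 5 = 4, 8224 mod 7 = 6.

x ≡ 8224 (mod 8645).


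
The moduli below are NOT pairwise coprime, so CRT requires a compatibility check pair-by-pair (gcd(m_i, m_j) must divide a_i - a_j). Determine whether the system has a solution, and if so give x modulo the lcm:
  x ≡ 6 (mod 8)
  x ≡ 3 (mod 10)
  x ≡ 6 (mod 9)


Moduli 8, 10, 9 are not pairwise coprime, so CRT works modulo lcm(m_i) when all pairwise compatibility conditions hold.
Pairwise compatibility: gcd(m_i, m_j) must divide a_i - a_j for every pair.
Merge one congruence at a time:
  Start: x ≡ 6 (mod 8).
  Combine with x ≡ 3 (mod 10): gcd(8, 10) = 2, and 3 - 6 = -3 is NOT divisible by 2.
    ⇒ system is inconsistent (no integer solution).

No solution (the system is inconsistent).


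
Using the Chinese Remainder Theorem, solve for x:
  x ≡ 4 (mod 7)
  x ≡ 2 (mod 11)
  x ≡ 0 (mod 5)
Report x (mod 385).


Moduli 7, 11, 5 are pairwise coprime; by CRT there is a unique solution modulo M = 7 · 11 · 5 = 385.
Solve pairwise, accumulating the modulus:
  Start with x ≡ 4 (mod 7).
  Combine with x ≡ 2 (mod 11): since gcd(7, 11) = 1, we get a unique residue mod 77.
    Write x = 4 + 7·t and substitute into x ≡ 2 (mod 11): 7·t ≡ 2 − 4 = -2 (mod 11).
    Reduce coefficients mod 11: 7·t ≡ 9 (mod 11).
    The inverse of 7 mod 11 is 8 (since 7·8 = 56 = 5·11 + 1), so t ≡ 8·9 = 72 ≡ 6 (mod 11).
    Then x = 4 + 7·6 = 46, valid modulo lcm(7, 11) = 77: x ≡ 46 (mod 77).
  Combine with x ≡ 0 (mod 5): since gcd(77, 5) = 1, we get a unique residue mod 385.
    Write x = 46 + 77·t and substitute into x ≡ 0 (mod 5): 77·t ≡ 0 − 46 = -46 (mod 5).
    Reduce coefficients mod 5: 2·t ≡ 4 (mod 5).
    The inverse of 2 mod 5 is 3 (since 2·3 = 6 = 1·5 + 1), so t ≡ 3·4 = 12 ≡ 2 (mod 5).
    Then x = 46 + 77·2 = 200, valid modulo lcm(77, 5) = 385: x ≡ 200 (mod 385).
Verify: 200 mod 7 = 4 ✓, 200 mod 11 = 2 ✓, 200 mod 5 = 0 ✓.

x ≡ 200 (mod 385).
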